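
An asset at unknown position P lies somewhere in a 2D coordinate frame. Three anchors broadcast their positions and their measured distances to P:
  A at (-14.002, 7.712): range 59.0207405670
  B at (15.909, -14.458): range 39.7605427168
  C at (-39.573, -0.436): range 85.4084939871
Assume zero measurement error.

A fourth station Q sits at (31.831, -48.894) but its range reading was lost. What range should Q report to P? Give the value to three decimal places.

63.106

eq1: (x + 14.002)² + (y − 7.712)² = 59.0207405670²
eq2: (x − 15.909)² + (y + 14.458)² = 39.7605427168²
eq3: (x + 39.573)² + (y + 0.436)² = 85.4084939871²
eq3−eq2, eq3−eq1 (x²,y² cancel):
  110.964·x − 28.044·y = 4609.627708
  51.142·x + 16.296·y = 2500.481551
det = 110.964·16.296 − -28.044·51.142 = 3242.495592
x = (4609.627708·16.296 − -28.044·2500.481551) / 3242.495592 = 44.793275
y = (110.964·2500.481551 − 4609.627708·51.142) / 3242.495592 = 12.865971
|P − Q| = √((44.793275 − 31.831)² + (12.865971 − -48.894)²) = 63.105583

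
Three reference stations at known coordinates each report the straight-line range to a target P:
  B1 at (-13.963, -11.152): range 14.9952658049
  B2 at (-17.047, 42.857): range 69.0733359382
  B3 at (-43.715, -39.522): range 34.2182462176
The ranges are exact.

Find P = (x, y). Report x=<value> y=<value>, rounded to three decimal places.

eq1: (x + 13.963)² + (y + 11.152)² = 14.9952658049²
eq2: (x + 17.047)² + (y − 42.857)² = 69.0733359382²
eq3: (x + 43.715)² + (y + 39.522)² = 34.2182462176²
eq2−eq1, eq2−eq3 (x²,y² cancel):
  6.168·x − 108.018·y = 2738.277556
  -53.336·x − 164.758·y = 4945.904414
det = 6.168·-164.758 − -108.018·-53.336 = -6777.475392
x = (2738.277556·-164.758 − -108.018·4945.904414) / -6777.475392 = -12.260254
y = (6.168·4945.904414 − 2738.277556·-53.336) / -6777.475392 = -26.050277

x=-12.260 y=-26.050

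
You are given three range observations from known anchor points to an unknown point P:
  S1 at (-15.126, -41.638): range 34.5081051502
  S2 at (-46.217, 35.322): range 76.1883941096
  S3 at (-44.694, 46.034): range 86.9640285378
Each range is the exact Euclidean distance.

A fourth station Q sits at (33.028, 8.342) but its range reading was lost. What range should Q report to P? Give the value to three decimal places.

eq1: (x + 15.126)² + (y + 41.638)² = 34.5081051502²
eq2: (x + 46.217)² + (y − 35.322)² = 76.1883941096²
eq3: (x + 44.694)² + (y − 46.034)² = 86.9640285378²
eq1−eq2, eq1−eq3 (x²,y² cancel):
  -62.182·x + 153.920·y = -3192.726223
  -59.136·x + 175.344·y = -4217.769066
det = -62.182·175.344 − 153.920·-59.136 = -1801.027488
x = (-3192.726223·175.344 − 153.920·-4217.769066) / -1801.027488 = -49.623689
y = (-62.182·-4217.769066 − -3192.726223·-59.136) / -1801.027488 = -40.790193
|P − Q| = √((-49.623689 − 33.028)² + (-40.790193 − 8.342)²) = 96.152348

96.152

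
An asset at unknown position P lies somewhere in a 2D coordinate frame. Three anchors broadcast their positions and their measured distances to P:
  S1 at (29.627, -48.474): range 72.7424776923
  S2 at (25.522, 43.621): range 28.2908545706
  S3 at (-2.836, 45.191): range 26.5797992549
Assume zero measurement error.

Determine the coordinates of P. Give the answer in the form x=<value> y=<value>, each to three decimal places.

x=8.397 y=21.102

eq1: (x − 29.627)² + (y + 48.474)² = 72.7424776923²
eq2: (x − 25.522)² + (y − 43.621)² = 28.2908545706²
eq3: (x + 2.836)² + (y − 45.191)² = 26.5797992549²
eq1−eq3, eq1−eq2 (x²,y² cancel):
  -64.926·x + 187.330·y = 3407.763904
  -8.210·x + 184.190·y = 3817.771928
det = -64.926·184.190 − 187.330·-8.210 = -10420.740640
x = (3407.763904·184.190 − 187.330·3817.771928) / -10420.740640 = 8.397405
y = (-64.926·3817.771928 − 3407.763904·-8.210) / -10420.740640 = 21.101659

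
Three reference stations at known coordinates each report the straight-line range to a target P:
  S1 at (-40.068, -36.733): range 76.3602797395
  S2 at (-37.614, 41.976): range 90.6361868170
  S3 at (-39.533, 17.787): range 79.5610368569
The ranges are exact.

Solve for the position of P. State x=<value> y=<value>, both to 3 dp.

x=33.064 y=-14.765

eq1: (x + 40.068)² + (y + 36.733)² = 76.3602797395²
eq2: (x + 37.614)² + (y − 41.976)² = 90.6361868170²
eq3: (x + 39.533)² + (y − 17.787)² = 79.5610368569²
eq3−eq1, eq3−eq2 (x²,y² cancel):
  -1.070·x − 109.040·y = 1574.588719
  3.838·x + 48.378·y = -587.397661
det = -1.070·48.378 − -109.040·3.838 = 366.731060
x = (1574.588719·48.378 − -109.040·-587.397661) / 366.731060 = 33.064044
y = (-1.070·-587.397661 − 1574.588719·3.838) / 366.731060 = -14.764923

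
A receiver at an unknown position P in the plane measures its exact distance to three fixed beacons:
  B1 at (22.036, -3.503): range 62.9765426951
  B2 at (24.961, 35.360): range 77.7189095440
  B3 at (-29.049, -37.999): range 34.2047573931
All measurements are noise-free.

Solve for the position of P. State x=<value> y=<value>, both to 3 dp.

eq1: (x − 22.036)² + (y + 3.503)² = 62.9765426951²
eq2: (x − 24.961)² + (y − 35.360)² = 77.7189095440²
eq3: (x + 29.049)² + (y + 37.999)² = 34.2047573931²
eq2−eq1, eq2−eq3 (x²,y² cancel):
  -5.850·x − 77.726·y = 698.659155
  -108.020·x − 146.718·y = 5284.650753
det = -5.850·-146.718 − -77.726·-108.020 = -7537.662220
x = (698.659155·-146.718 − -77.726·5284.650753) / -7537.662220 = -40.894495
y = (-5.850·5284.650753 − 698.659155·-108.020) / -7537.662220 = -5.910845

x=-40.894 y=-5.911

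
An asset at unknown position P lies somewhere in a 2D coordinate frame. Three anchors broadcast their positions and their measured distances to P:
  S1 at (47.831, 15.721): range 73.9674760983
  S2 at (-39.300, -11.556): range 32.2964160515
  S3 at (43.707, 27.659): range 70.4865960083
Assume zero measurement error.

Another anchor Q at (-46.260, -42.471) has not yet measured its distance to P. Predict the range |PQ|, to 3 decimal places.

eq1: (x − 47.831)² + (y − 15.721)² = 73.9674760983²
eq2: (x + 39.300)² + (y + 11.556)² = 32.2964160515²
eq3: (x − 43.707)² + (y − 27.659)² = 70.4865960083²
eq2−eq3, eq2−eq1 (x²,y² cancel):
  166.014·x + 78.430·y = -2928.010733
  174.262·x + 54.554·y = -3571.205765
det = 166.014·54.554 − 78.430·174.262 = -4610.640904
x = (-2928.010733·54.554 − 78.430·-3571.205765) / -4610.640904 = -26.103740
y = (166.014·-3571.205765 − -2928.010733·174.262) / -4610.640904 = 17.921402
|P − Q| = √((-26.103740 − -46.260)² + (17.921402 − -42.471)²) = 63.667236

63.667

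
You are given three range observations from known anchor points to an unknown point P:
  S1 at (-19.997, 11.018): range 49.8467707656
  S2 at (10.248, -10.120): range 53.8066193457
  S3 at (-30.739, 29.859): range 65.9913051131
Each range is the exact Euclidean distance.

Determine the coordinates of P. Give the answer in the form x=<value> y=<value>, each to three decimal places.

x=-37.017 y=-35.833

eq1: (x + 19.997)² + (y − 11.018)² = 49.8467707656²
eq2: (x − 10.248)² + (y + 10.120)² = 53.8066193457²
eq3: (x + 30.739)² + (y − 29.859)² = 65.9913051131²
eq3−eq2, eq3−eq1 (x²,y² cancel):
  81.974·x − 79.958·y = -169.310033
  21.484·x − 37.682·y = 554.982126
det = 81.974·-37.682 − -79.958·21.484 = -1371.126596
x = (-169.310033·-37.682 − -79.958·554.982126) / -1371.126596 = -37.017152
y = (81.974·554.982126 − -169.310033·21.484) / -1371.126596 = -35.832987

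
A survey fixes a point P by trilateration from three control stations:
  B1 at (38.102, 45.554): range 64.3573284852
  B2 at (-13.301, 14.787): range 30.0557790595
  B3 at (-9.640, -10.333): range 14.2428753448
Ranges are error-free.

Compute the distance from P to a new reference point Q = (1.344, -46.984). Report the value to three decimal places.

eq1: (x − 38.102)² + (y − 45.554)² = 64.3573284852²
eq2: (x + 13.301)² + (y − 14.787)² = 30.0557790595²
eq3: (x + 9.640)² + (y + 10.333)² = 14.2428753448²
eq2−eq1, eq2−eq3 (x²,y² cancel):
  102.806·x + 61.534·y = -107.158525
  7.322·x − 50.240·y = 504.618876
det = 102.806·-50.240 − 61.534·7.322 = -5615.525388
x = (-107.158525·-50.240 − 61.534·504.618876) / -5615.525388 = 4.570823
y = (102.806·504.618876 − -107.158525·7.322) / -5615.525388 = -9.378012
|P − Q| = √((4.570823 − 1.344)² + (-9.378012 − -46.984)²) = 37.744175

37.744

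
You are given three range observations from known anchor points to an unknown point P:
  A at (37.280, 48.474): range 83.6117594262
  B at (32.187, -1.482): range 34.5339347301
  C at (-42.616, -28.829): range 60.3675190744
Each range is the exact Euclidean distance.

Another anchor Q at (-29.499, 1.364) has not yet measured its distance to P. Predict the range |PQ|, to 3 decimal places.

eq1: (x − 37.280)² + (y − 48.474)² = 83.6117594262²
eq2: (x − 32.187)² + (y + 1.482)² = 34.5339347301²
eq3: (x + 42.616)² + (y + 28.829)² = 60.3675190744²
eq1−eq2, eq1−eq3 (x²,y² cancel):
  -10.186·x − 99.912·y = 3097.005883
  -159.792·x − 154.606·y = 2254.396576
det = -10.186·-154.606 − -99.912·-159.792 = -14390.321588
x = (3097.005883·-154.606 − -99.912·2254.396576) / -14390.321588 = 17.621178
y = (-10.186·2254.396576 − 3097.005883·-159.792) / -14390.321588 = -32.793811
|P − Q| = √((17.621178 − -29.499)² + (-32.793811 − 1.364)²) = 58.198516

58.199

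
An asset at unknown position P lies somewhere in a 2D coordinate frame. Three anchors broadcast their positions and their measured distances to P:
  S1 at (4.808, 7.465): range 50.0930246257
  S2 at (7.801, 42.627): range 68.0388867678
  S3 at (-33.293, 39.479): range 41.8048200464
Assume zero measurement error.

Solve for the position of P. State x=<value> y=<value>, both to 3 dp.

x=-44.604 y=-0.767

eq1: (x − 4.808)² + (y − 7.465)² = 50.0930246257²
eq2: (x − 7.801)² + (y − 42.627)² = 68.0388867678²
eq3: (x + 33.293)² + (y − 39.479)² = 41.8048200464²
eq2−eq1, eq2−eq3 (x²,y² cancel):
  -5.986·x − 70.324·y = 320.905355
  -82.188·x − 6.296·y = 3670.745693
det = -5.986·-6.296 − -70.324·-82.188 = -5742.101056
x = (320.905355·-6.296 − -70.324·3670.745693) / -5742.101056 = -44.604074
y = (-5.986·3670.745693 − 320.905355·-82.188) / -5742.101056 = -0.766529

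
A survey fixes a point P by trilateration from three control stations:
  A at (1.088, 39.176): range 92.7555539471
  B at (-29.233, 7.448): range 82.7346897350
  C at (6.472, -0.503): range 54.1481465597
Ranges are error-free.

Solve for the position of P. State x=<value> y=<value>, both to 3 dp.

eq1: (x − 1.088)² + (y − 39.176)² = 92.7555539471²
eq2: (x + 29.233)² + (y − 7.448)² = 82.7346897350²
eq3: (x − 6.472)² + (y + 0.503)² = 54.1481465597²
eq1−eq2, eq1−eq3 (x²,y² cancel):
  -60.642·x − 63.456·y = 1132.662175
  10.768·x − 79.358·y = 4177.768085
det = -60.642·-79.358 − -63.456·10.768 = 5495.722044
x = (1132.662175·-79.358 − -63.456·4177.768085) / 5495.722044 = 31.882734
y = (-60.642·4177.768085 − 1132.662175·10.768) / 5495.722044 = -48.318440

x=31.883 y=-48.318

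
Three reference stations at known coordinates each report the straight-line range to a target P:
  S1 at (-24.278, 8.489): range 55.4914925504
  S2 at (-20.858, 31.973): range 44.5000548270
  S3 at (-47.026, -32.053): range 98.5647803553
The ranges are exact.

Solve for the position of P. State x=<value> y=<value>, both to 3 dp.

x=23.364 y=36.942

eq1: (x + 24.278)² + (y − 8.489)² = 55.4914925504²
eq2: (x + 20.858)² + (y − 31.973)² = 44.5000548270²
eq3: (x + 47.026)² + (y + 32.053)² = 98.5647803553²
eq2−eq3, eq2−eq1 (x²,y² cancel):
  -52.336·x − 128.052·y = -5953.250455
  -6.840·x − 46.968·y = -1894.895354
det = -52.336·-46.968 − -128.052·-6.840 = 1582.241568
x = (-5953.250455·-46.968 − -128.052·-1894.895354) / 1582.241568 = 23.363770
y = (-52.336·-1894.895354 − -5953.250455·-6.840) / 1582.241568 = 36.941900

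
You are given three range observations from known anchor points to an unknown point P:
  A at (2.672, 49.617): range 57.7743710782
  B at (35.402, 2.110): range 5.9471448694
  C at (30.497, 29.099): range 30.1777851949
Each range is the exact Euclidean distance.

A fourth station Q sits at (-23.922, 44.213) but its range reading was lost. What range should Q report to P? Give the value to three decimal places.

70.712

eq1: (x − 2.672)² + (y − 49.617)² = 57.7743710782²
eq2: (x − 35.402)² + (y − 2.110)² = 5.9471448694²
eq3: (x − 30.497)² + (y − 29.099)² = 30.1777851949²
eq2−eq1, eq2−eq3 (x²,y² cancel):
  -65.460·x + 95.014·y = -2091.276852
  -9.810·x + 53.978·y = -356.265081
det = -65.460·53.978 − 95.014·-9.810 = -2601.312540
x = (-2091.276852·53.978 − 95.014·-356.265081) / -2601.312540 = 30.381882
y = (-65.460·-356.265081 − -2091.276852·-9.810) / -2601.312540 = -1.078566
|P − Q| = √((30.381882 − -23.922)² + (-1.078566 − 44.213)²) = 70.712358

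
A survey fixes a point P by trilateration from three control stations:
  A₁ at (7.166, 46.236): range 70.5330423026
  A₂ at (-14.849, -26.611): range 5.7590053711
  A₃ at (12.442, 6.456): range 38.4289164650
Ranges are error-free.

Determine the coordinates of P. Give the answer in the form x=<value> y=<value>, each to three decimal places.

eq1: (x − 7.166)² + (y − 46.236)² = 70.5330423026²
eq2: (x + 14.849)² + (y + 26.611)² = 5.7590053711²
eq3: (x − 12.442)² + (y − 6.456)² = 38.4289164650²
eq2−eq1, eq2−eq3 (x²,y² cancel):
  44.030·x + 145.694·y = -3681.262784
  54.582·x + 66.134·y = -2175.770300
det = 44.030·66.134 − 145.694·54.582 = -5040.389888
x = (-3681.262784·66.134 − 145.694·-2175.770300) / -5040.389888 = -14.590150
y = (44.030·-2175.770300 − -3681.262784·54.582) / -5040.389888 = -20.857815

x=-14.590 y=-20.858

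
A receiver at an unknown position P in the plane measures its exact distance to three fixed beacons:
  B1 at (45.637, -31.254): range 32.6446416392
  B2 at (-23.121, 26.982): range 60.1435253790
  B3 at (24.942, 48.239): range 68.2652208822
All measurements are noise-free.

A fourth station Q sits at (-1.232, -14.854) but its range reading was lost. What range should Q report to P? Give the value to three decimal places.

eq1: (x − 45.637)² + (y + 31.254)² = 32.6446416392²
eq2: (x + 23.121)² + (y − 26.982)² = 60.1435253790²
eq3: (x − 24.942)² + (y − 48.239)² = 68.2652208822²
eq2−eq3, eq2−eq1 (x²,y² cancel):
  96.126·x + 42.514·y = 643.598783
  137.516·x − 116.472·y = 4348.510337
det = 96.126·-116.472 − 42.514·137.516 = -17042.342696
x = (643.598783·-116.472 − 42.514·4348.510337) / -17042.342696 = 15.246367
y = (96.126·4348.510337 − 643.598783·137.516) / -17042.342696 = -19.334183
|P − Q| = √((15.246367 − -1.232)² + (-19.334183 − -14.854)²) = 17.076551

17.077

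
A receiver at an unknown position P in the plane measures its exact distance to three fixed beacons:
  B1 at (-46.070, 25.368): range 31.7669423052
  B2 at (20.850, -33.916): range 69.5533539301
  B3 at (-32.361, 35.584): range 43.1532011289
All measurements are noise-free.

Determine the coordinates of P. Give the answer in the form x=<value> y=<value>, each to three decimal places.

eq1: (x + 46.070)² + (y − 25.368)² = 31.7669423052²
eq2: (x − 20.850)² + (y + 33.916)² = 69.5533539301²
eq3: (x + 32.361)² + (y − 35.584)² = 43.1532011289²
eq1−eq3, eq1−eq2 (x²,y² cancel):
  27.418·x + 20.432·y = -1305.585091
  133.840·x − 118.568·y = -5009.493187
det = 27.418·-118.568 − 20.432·133.840 = -5985.516304
x = (-1305.585091·-118.568 − 20.432·-5009.493187) / -5985.516304 = -42.962806
y = (27.418·-5009.493187 − -1305.585091·133.840) / -5985.516304 = -6.246616

x=-42.963 y=-6.247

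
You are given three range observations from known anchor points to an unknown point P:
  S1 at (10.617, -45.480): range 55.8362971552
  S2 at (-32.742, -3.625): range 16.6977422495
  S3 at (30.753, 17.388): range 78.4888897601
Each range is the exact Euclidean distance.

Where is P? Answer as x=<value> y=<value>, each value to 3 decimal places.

x=-38.667 y=-19.236

eq1: (x − 10.617)² + (y + 45.480)² = 55.8362971552²
eq2: (x + 32.742)² + (y + 3.625)² = 16.6977422495²
eq3: (x − 30.753)² + (y − 17.388)² = 78.4888897601²
eq3−eq2, eq3−eq1 (x²,y² cancel):
  -126.990·x − 42.026·y = 5718.780856
  -40.272·x − 125.736·y = 3975.875272
det = -126.990·-125.736 − -42.026·-40.272 = 14274.743568
x = (5718.780856·-125.736 − -42.026·3975.875272) / 14274.743568 = -38.667349
y = (-126.990·3975.875272 − 5718.780856·-40.272) / 14274.743568 = -19.236048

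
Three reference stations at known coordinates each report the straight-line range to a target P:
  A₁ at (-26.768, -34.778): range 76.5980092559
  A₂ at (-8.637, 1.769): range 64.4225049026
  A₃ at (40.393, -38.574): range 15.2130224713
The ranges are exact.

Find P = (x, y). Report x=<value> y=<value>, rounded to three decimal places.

eq1: (x + 26.768)² + (y + 34.778)² = 76.5980092559²
eq2: (x + 8.637)² + (y − 1.769)² = 64.4225049026²
eq3: (x − 40.393)² + (y + 38.574)² = 15.2130224713²
eq2−eq3, eq2−eq1 (x²,y² cancel):
  98.060·x − 80.686·y = 6960.643880
  -36.262·x − 73.094·y = 131.312094
det = 98.060·-73.094 − -80.686·-36.262 = -10093.433372
x = (6960.643880·-73.094 − -80.686·131.312094) / -10093.433372 = 49.357462
y = (98.060·131.312094 − 6960.643880·-36.262) / -10093.433372 = -26.282765

x=49.357 y=-26.283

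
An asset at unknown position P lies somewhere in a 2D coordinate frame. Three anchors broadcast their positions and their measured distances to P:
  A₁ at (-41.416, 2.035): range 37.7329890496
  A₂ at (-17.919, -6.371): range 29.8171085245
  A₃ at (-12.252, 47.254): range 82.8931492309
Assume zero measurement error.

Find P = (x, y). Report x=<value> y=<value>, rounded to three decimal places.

eq1: (x + 41.416)² + (y − 2.035)² = 37.7329890496²
eq2: (x + 17.919)² + (y + 6.371)² = 29.8171085245²
eq3: (x + 12.252)² + (y − 47.254)² = 82.8931492309²
eq2−eq3, eq2−eq1 (x²,y² cancel):
  11.334·x + 107.250·y = -3960.842411
  -46.994·x + 16.812·y = 823.027577
det = 11.334·16.812 − 107.250·-46.994 = 5230.653708
x = (-3960.842411·16.812 − 107.250·823.027577) / 5230.653708 = -29.606126
y = (11.334·823.027577 − -3960.842411·-46.994) / 5230.653708 = -33.802206

x=-29.606 y=-33.802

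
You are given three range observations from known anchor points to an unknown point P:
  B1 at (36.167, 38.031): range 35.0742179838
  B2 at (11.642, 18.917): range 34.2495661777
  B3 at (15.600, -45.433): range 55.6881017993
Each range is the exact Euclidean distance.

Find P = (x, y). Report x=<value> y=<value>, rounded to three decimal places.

eq1: (x − 36.167)² + (y − 38.031)² = 35.0742179838²
eq2: (x − 11.642)² + (y − 18.917)² = 34.2495661777²
eq3: (x − 15.600)² + (y + 45.433)² = 55.6881017993²
eq2−eq1, eq2−eq3 (x²,y² cancel):
  49.050·x + 38.228·y = 2203.851813
  7.916·x − 128.700·y = -114.003463
det = 49.050·-128.700 − 38.228·7.916 = -6615.347848
x = (2203.851813·-128.700 − 38.228·-114.003463) / -6615.347848 = 42.216617
y = (49.050·-114.003463 − 2203.851813·7.916) / -6615.347848 = 3.482441

x=42.217 y=3.482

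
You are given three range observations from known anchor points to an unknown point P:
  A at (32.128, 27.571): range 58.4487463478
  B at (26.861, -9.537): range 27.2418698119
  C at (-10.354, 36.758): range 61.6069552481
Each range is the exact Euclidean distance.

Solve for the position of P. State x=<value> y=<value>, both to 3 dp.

eq1: (x − 32.128)² + (y − 27.571)² = 58.4487463478²
eq2: (x − 26.861)² + (y + 9.537)² = 27.2418698119²
eq3: (x + 10.354)² + (y − 36.758)² = 61.6069552481²
eq2−eq1, eq2−eq3 (x²,y² cancel):
  10.534·x + 74.216·y = -1694.235744
  -74.430·x + 92.590·y = -2407.409274
det = 10.534·92.590 − 74.216·-74.430 = 6499.239940
x = (-1694.235744·92.590 − 74.216·-2407.409274) / 6499.239940 = 3.354084
y = (10.534·-2407.409274 − -1694.235744·-74.430) / 6499.239940 = -23.304512

x=3.354 y=-23.305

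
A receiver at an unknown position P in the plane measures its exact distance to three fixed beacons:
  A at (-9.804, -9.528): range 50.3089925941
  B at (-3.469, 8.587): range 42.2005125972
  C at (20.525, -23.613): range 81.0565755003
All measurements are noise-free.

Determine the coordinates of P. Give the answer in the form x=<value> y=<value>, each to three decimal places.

eq1: (x + 9.804)² + (y + 9.528)² = 50.3089925941²
eq2: (x + 3.469)² + (y − 8.587)² = 42.2005125972²
eq3: (x − 20.525)² + (y + 23.613)² = 81.0565755003²
eq3−eq1, eq3−eq2 (x²,y² cancel):
  -60.658·x + 28.170·y = 3247.225502
  -47.988·x + 64.400·y = 3896.206304
det = -60.658·64.400 − 28.170·-47.988 = -2554.553240
x = (3247.225502·64.400 − 28.170·3896.206304) / -2554.553240 = -38.897287
y = (-60.658·3896.206304 − 3247.225502·-47.988) / -2554.553240 = 31.515579

x=-38.897 y=31.516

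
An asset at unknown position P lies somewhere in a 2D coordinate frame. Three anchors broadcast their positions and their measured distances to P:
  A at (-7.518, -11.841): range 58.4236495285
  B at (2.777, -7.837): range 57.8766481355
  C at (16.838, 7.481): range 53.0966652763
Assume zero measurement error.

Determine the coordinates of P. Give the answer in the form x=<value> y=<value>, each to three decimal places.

x=-20.644 y=45.089

eq1: (x + 7.518)² + (y + 11.841)² = 58.4236495285²
eq2: (x − 2.777)² + (y + 7.837)² = 57.8766481355²
eq3: (x − 16.838)² + (y − 7.481)² = 53.0966652763²
eq3−eq1, eq3−eq2 (x²,y² cancel):
  -48.712·x − 38.644·y = -736.820961
  -28.122·x − 30.636·y = -800.803843
det = -48.712·-30.636 − -38.644·-28.122 = 405.594264
x = (-736.820961·-30.636 − -38.644·-800.803843) / 405.594264 = -20.643824
y = (-48.712·-800.803843 − -736.820961·-28.122) / 405.594264 = 45.089094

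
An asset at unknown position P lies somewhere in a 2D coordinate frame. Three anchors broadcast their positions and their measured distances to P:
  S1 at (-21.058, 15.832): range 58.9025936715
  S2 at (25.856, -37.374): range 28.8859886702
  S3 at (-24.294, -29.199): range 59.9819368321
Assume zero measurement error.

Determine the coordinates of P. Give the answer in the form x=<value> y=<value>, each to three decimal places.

eq1: (x + 21.058)² + (y − 15.832)² = 58.9025936715²
eq2: (x − 25.856)² + (y + 37.374)² = 28.8859886702²
eq3: (x + 24.294)² + (y + 29.199)² = 59.9819368321²
eq2−eq1, eq2−eq3 (x²,y² cancel):
  -93.828·x + 106.412·y = -4006.372224
  -100.300·x + 16.350·y = -3386.000980
det = -93.828·16.350 − 106.412·-100.300 = 9139.035800
x = (-4006.372224·16.350 − 106.412·-3386.000980) / 9139.035800 = 32.257993
y = (-93.828·-3386.000980 − -4006.372224·-100.300) / 9139.035800 = -9.206380

x=32.258 y=-9.206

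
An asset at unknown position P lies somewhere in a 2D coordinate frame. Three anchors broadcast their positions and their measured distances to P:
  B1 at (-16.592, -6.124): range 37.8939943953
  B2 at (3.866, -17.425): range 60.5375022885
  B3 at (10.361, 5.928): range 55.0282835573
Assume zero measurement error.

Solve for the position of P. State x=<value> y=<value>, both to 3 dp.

x=-42.374 y=21.647

eq1: (x + 16.592)² + (y + 6.124)² = 37.8939943953²
eq2: (x − 3.866)² + (y + 17.425)² = 60.5375022885²
eq3: (x − 10.361)² + (y − 5.928)² = 55.0282835573²
eq3−eq1, eq3−eq2 (x²,y² cancel):
  -53.906·x − 24.104·y = 1762.463515
  -12.990·x − 46.706·y = -460.592116
det = -53.906·-46.706 − -24.104·-12.990 = 2204.622676
x = (1762.463515·-46.706 − -24.104·-460.592116) / 2204.622676 = -42.374477
y = (-53.906·-460.592116 − 1762.463515·-12.990) / 2204.622676 = 21.646824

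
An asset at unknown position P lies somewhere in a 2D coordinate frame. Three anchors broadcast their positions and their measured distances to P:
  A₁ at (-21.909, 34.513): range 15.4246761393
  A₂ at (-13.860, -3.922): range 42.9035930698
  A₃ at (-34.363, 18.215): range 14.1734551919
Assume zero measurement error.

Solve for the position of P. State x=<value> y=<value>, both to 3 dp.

eq1: (x + 21.909)² + (y − 34.513)² = 15.4246761393²
eq2: (x + 13.860)² + (y + 3.922)² = 42.9035930698²
eq3: (x + 34.363)² + (y − 18.215)² = 14.1734551919²
eq1−eq3, eq1−eq2 (x²,y² cancel):
  -24.908·x − 32.596·y = -121.515654
  16.098·x − 76.870·y = -3066.467430
det = -24.908·-76.870 − -32.596·16.098 = 2439.408368
x = (-121.515654·-76.870 − -32.596·-3066.467430) / 2439.408368 = -37.145754
y = (-24.908·-3066.467430 − -121.515654·16.098) / 2439.408368 = 32.112594

x=-37.146 y=32.113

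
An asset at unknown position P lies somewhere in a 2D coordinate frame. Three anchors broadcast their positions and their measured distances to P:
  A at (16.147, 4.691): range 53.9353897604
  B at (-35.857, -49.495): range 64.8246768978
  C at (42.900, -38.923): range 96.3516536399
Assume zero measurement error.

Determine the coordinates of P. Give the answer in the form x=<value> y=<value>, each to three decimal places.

eq1: (x − 16.147)² + (y − 4.691)² = 53.9353897604²
eq2: (x + 35.857)² + (y + 49.495)² = 64.8246768978²
eq3: (x − 42.900)² + (y + 38.923)² = 96.3516536399²
eq3−eq2, eq3−eq1 (x²,y² cancel):
  -157.514·x − 21.144·y = 5461.471969
  -53.506·x + 87.228·y = 3301.936052
det = -157.514·87.228 − -21.144·-53.506 = -14870.962056
x = (5461.471969·87.228 − -21.144·3301.936052) / -14870.962056 = -36.729931
y = (-157.514·3301.936052 − 5461.471969·-53.506) / -14870.962056 = 15.323799

x=-36.730 y=15.324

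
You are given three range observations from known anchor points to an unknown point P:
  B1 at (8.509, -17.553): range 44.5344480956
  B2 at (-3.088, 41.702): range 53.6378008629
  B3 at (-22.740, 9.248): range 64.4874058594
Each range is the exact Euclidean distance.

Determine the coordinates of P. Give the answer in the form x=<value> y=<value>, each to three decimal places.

eq1: (x − 8.509)² + (y + 17.553)² = 44.5344480956²
eq2: (x + 3.088)² + (y − 41.702)² = 53.6378008629²
eq3: (x + 22.740)² + (y − 9.248)² = 64.4874058594²
eq1−eq2, eq1−eq3 (x²,y² cancel):
  -23.194·x + 118.510·y = 474.385044
  -62.498·x + 53.602·y = -1953.186233
det = -23.194·53.602 − 118.510·-62.498 = 6163.393192
x = (474.385044·53.602 − 118.510·-1953.186233) / 6163.393192 = 41.681600
y = (-23.194·-1953.186233 − 474.385044·-62.498) / 6163.393192 = 12.160561

x=41.682 y=12.161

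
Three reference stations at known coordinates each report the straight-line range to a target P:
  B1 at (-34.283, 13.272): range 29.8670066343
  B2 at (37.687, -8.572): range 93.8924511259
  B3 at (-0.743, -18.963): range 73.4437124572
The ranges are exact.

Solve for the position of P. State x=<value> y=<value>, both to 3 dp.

eq1: (x + 34.283)² + (y − 13.272)² = 29.8670066343²
eq2: (x − 37.687)² + (y + 8.572)² = 93.8924511259²
eq3: (x + 0.743)² + (y + 18.963)² = 73.4437124572²
eq2−eq3, eq2−eq1 (x²,y² cancel):
  -76.860·x − 20.782·y = 2288.171744
  -143.940·x + 43.688·y = 7781.435213
det = -76.860·43.688 − -20.782·-143.940 = -6349.220760
x = (2288.171744·43.688 − -20.782·7781.435213) / -6349.220760 = -41.214417
y = (-76.860·7781.435213 − 2288.171744·-143.940) / -6349.220760 = 42.323567

x=-41.214 y=42.324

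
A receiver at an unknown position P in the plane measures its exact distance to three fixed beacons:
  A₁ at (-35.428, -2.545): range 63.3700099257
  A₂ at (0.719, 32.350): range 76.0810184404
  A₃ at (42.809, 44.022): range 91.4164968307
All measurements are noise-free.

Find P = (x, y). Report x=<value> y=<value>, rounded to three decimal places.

x=13.659 y=-42.622

eq1: (x + 35.428)² + (y + 2.545)² = 63.3700099257²
eq2: (x − 0.719)² + (y − 32.350)² = 76.0810184404²
eq3: (x − 42.809)² + (y − 44.022)² = 91.4164968307²
eq2−eq3, eq2−eq1 (x²,y² cancel):
  84.180·x + 23.344·y = 154.852978
  -72.294·x − 69.790·y = 1987.143957
det = 84.180·-69.790 − 23.344·-72.294 = -4187.291064
x = (154.852978·-69.790 − 23.344·1987.143957) / -4187.291064 = 13.659208
y = (84.180·1987.143957 − 154.852978·-72.294) / -4187.291064 = -42.622478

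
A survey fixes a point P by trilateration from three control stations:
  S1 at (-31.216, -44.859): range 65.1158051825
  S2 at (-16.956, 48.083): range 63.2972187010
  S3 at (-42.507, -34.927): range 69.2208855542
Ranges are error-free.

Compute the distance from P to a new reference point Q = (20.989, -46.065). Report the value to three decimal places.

42.307

eq1: (x + 31.216)² + (y + 44.859)² = 65.1158051825²
eq2: (x + 16.956)² + (y − 48.083)² = 63.2972187010²
eq3: (x + 42.507)² + (y + 34.927)² = 69.2208855542²
eq3−eq1, eq3−eq2 (x²,y² cancel):
  22.582·x − 19.864·y = 511.491071
  51.102·x + 166.020·y = 357.733549
det = 22.582·166.020 − -19.864·51.102 = 4764.153768
x = (511.491071·166.020 − -19.864·357.733549) / 4764.153768 = 19.315868
y = (22.582·357.733549 − 511.491071·51.102) / 4764.153768 = -3.790784
|P − Q| = √((19.315868 − 20.989)² + (-3.790784 − -46.065)²) = 42.307313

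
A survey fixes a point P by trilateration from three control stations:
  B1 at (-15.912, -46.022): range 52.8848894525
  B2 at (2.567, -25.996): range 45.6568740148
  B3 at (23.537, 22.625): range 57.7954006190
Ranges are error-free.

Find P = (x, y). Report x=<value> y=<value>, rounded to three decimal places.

eq1: (x + 15.912)² + (y + 46.022)² = 52.8848894525²
eq2: (x − 2.567)² + (y + 25.996)² = 45.6568740148²
eq3: (x − 23.537)² + (y − 22.625)² = 57.7954006190²
eq2−eq3, eq2−eq1 (x²,y² cancel):
  41.940·x + 97.242·y = -872.258699
  -36.958·x − 40.052·y = 976.573335
det = 41.940·-40.052 − 97.242·-36.958 = 1914.088956
x = (-872.258699·-40.052 − 97.242·976.573335) / 1914.088956 = -31.361259
y = (41.940·976.573335 − -872.258699·-36.958) / 1914.088956 = 4.555979

x=-31.361 y=4.556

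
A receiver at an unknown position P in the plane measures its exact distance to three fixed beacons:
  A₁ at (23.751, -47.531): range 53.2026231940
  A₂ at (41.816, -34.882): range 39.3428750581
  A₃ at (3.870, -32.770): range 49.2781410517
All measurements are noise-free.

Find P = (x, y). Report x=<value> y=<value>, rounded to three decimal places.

eq1: (x − 23.751)² + (y + 47.531)² = 53.2026231940²
eq2: (x − 41.816)² + (y + 34.882)² = 39.3428750581²
eq3: (x − 3.870)² + (y + 32.770)² = 49.2781410517²
eq3−eq2, eq3−eq1 (x²,y² cancel):
  75.892·x − 4.224·y = 2756.955348
  39.762·x − 29.522·y = 1332.272233
det = 75.892·-29.522 − -4.224·39.762 = -2072.528936
x = (2756.955348·-29.522 − -4.224·1332.272233) / -2072.528936 = 36.555976
y = (75.892·1332.272233 − 2756.955348·39.762) / -2072.528936 = 4.107665

x=36.556 y=4.108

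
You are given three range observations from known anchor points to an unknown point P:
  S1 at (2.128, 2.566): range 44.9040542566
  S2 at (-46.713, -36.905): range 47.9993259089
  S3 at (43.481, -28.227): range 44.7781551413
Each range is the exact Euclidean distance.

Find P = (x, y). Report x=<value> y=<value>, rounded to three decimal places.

eq1: (x − 2.128)² + (y − 2.566)² = 44.9040542566²
eq2: (x + 46.713)² + (y + 36.905)² = 47.9993259089²
eq3: (x − 43.481)² + (y + 28.227)² = 44.7781551413²
eq2−eq1, eq2−eq3 (x²,y² cancel):
  97.682·x + 78.942·y = -3245.409455
  180.388·x + 17.356·y = -557.870394
det = 97.682·17.356 − 78.942·180.388 = -12544.820704
x = (-3245.409455·17.356 − 78.942·-557.870394) / -12544.820704 = 0.979522
y = (97.682·-557.870394 − -3245.409455·180.388) / -12544.820704 = -42.323365

x=0.980 y=-42.323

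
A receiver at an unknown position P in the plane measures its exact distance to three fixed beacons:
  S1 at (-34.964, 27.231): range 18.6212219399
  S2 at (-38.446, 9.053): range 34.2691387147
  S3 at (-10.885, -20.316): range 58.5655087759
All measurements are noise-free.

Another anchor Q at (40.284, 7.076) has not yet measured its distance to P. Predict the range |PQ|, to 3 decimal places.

eq1: (x + 34.964)² + (y − 27.231)² = 18.6212219399²
eq2: (x + 38.446)² + (y − 9.053)² = 34.2691387147²
eq3: (x + 10.885)² + (y + 20.316)² = 58.5655087759²
eq1−eq3, eq1−eq2 (x²,y² cancel):
  48.158·x − 95.094·y = -4515.954488
  -6.964·x − 36.356·y = -1231.580894
det = 48.158·-36.356 − -95.094·-6.964 = -2413.066864
x = (-4515.954488·-36.356 − -95.094·-1231.580894) / -2413.066864 = -19.504676
y = (48.158·-1231.580894 − -4515.954488·-6.964) / -2413.066864 = 37.611714
|P − Q| = √((-19.504676 − 40.284)² + (37.611714 − 7.076)²) = 67.135055

67.135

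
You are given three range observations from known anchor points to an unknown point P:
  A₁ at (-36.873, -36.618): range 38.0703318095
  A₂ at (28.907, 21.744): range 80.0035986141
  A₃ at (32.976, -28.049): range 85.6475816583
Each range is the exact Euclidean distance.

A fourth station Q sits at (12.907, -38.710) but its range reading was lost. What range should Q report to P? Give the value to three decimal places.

eq1: (x + 36.873)² + (y + 36.618)² = 38.0703318095²
eq2: (x − 28.907)² + (y − 21.744)² = 80.0035986141²
eq3: (x − 32.976)² + (y + 28.049)² = 85.6475816583²
eq3−eq2, eq3−eq1 (x²,y² cancel):
  -8.138·x + 99.586·y = 369.185661
  -139.698·x − 17.138·y = 6712.491156
det = -8.138·-17.138 − 99.586·-139.698 = 14051.434072
x = (369.185661·-17.138 − 99.586·6712.491156) / 14051.434072 = -48.023372
y = (-8.138·6712.491156 − 369.185661·-139.698) / 14051.434072 = -0.217185
|P − Q| = √((-48.023372 − 12.907)² + (-0.217185 − -38.710)²) = 72.070848

72.071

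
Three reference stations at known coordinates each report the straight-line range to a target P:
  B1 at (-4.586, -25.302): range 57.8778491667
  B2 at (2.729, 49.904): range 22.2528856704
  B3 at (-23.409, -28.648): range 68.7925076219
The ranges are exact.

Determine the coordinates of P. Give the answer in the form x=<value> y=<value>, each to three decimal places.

x=12.606 y=29.963

eq1: (x + 4.586)² + (y + 25.302)² = 57.8778491667²
eq2: (x − 2.729)² + (y − 49.904)² = 22.2528856704²
eq3: (x + 23.409)² + (y + 28.648)² = 68.7925076219²
eq3−eq1, eq3−eq2 (x²,y² cancel):
  37.646·x + 6.692·y = 675.097096
  52.276·x + 157.104·y = 5366.385656
det = 37.646·157.104 − 6.692·52.276 = 5564.506192
x = (675.097096·157.104 − 6.692·5366.385656) / 5564.506192 = 12.606438
y = (37.646·5366.385656 − 675.097096·52.276) / 5564.506192 = 29.963410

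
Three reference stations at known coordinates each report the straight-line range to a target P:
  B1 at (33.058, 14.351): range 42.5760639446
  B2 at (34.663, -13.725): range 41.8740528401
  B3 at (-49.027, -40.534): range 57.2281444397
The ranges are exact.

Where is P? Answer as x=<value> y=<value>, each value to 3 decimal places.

x=-5.817 y=-3.011

eq1: (x − 33.058)² + (y − 14.351)² = 42.5760639446²
eq2: (x − 34.663)² + (y + 13.725)² = 41.8740528401²
eq3: (x + 49.027)² + (y + 40.534)² = 57.2281444397²
eq1−eq3, eq1−eq2 (x²,y² cancel):
  -164.170·x − 109.770·y = 1285.530025
  3.210·x − 56.152·y = 150.401549
det = -164.170·-56.152 − -109.770·3.210 = 9570.835540
x = (1285.530025·-56.152 − -109.770·150.401549) / 9570.835540 = -5.817204
y = (-164.170·150.401549 − 1285.530025·3.210) / 9570.835540 = -3.011020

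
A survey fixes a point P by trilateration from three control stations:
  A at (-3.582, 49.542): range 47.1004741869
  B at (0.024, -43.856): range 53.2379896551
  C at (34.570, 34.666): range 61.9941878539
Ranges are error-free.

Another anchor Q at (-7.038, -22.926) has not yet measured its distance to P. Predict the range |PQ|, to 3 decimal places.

eq1: (x + 3.582)² + (y − 49.542)² = 47.1004741869²
eq2: (x − 0.024)² + (y + 43.856)² = 53.2379896551²
eq3: (x − 34.570)² + (y − 34.666)² = 61.9941878539²
eq3−eq2, eq3−eq1 (x²,y² cancel):
  -69.092·x − 157.044·y = 535.528641
  -76.304·x + 29.752·y = 1695.248691
det = -69.092·29.752 − -157.044·-76.304 = -14038.710560
x = (535.528641·29.752 − -157.044·1695.248691) / -14038.710560 = -20.098832
y = (-69.092·1695.248691 − 535.528641·-76.304) / -14038.710560 = 5.432489
|P − Q| = √((-20.098832 − -7.038)² + (5.432489 − -22.926)²) = 31.221615

31.222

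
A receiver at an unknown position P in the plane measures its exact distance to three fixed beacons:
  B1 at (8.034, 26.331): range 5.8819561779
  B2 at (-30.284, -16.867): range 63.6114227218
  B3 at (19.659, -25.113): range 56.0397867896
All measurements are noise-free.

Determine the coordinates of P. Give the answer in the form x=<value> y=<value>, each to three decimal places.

x=12.248 y=30.435

eq1: (x − 8.034)² + (y − 26.331)² = 5.8819561779²
eq2: (x + 30.284)² + (y + 16.867)² = 63.6114227218²
eq3: (x − 19.659)² + (y + 25.113)² = 56.0397867896²
eq3−eq1, eq3−eq2 (x²,y² cancel):
  -23.250·x + 102.888·y = 2846.587962
  -99.886·x + 16.492·y = -721.478102
det = -23.250·16.492 − 102.888·-99.886 = 9893.631768
x = (2846.587962·16.492 − 102.888·-721.478102) / 9893.631768 = 12.248017
y = (-23.250·-721.478102 − 2846.587962·-99.886) / 9893.631768 = 30.434592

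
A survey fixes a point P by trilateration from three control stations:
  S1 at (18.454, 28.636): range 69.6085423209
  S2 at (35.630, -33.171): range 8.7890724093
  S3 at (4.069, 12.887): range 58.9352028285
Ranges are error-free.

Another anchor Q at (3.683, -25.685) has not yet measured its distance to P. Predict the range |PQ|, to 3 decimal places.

eq1: (x − 18.454)² + (y − 28.636)² = 69.6085423209²
eq2: (x − 35.630)² + (y + 33.171)² = 8.7890724093²
eq3: (x − 4.069)² + (y − 12.887)² = 58.9352028285²
eq3−eq2, eq3−eq1 (x²,y² cancel):
  63.122·x − 92.116·y = 5583.290950
  28.770·x + 31.498·y = -394.051950
det = 63.122·31.498 − -92.116·28.770 = 4638.394076
x = (5583.290950·31.498 − -92.116·-394.051950) / 4638.394076 = 30.088864
y = (63.122·-394.051950 − 5583.290950·28.770) / 4638.394076 = -39.993287
|P − Q| = √((30.088864 − 3.683)² + (-39.993287 − -25.685)²) = 30.033261

30.033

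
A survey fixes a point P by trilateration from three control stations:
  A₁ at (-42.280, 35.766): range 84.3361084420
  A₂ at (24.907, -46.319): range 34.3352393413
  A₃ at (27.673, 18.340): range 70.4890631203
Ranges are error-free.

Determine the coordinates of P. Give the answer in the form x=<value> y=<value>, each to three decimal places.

x=-9.127 y=-41.780

eq1: (x + 42.280)² + (y − 35.766)² = 84.3361084420²
eq2: (x − 24.907)² + (y + 46.319)² = 34.3352393413²
eq3: (x − 27.673)² + (y − 18.340)² = 70.4890631203²
eq2−eq3, eq2−eq1 (x²,y² cancel):
  5.532·x + 129.318·y = -5453.457240
  -134.374·x + 164.170·y = -5632.673781
det = 5.532·164.170 − 129.318·-134.374 = 18285.165372
x = (-5453.457240·164.170 − 129.318·-5632.673781) / 18285.165372 = -9.126960
y = (5.532·-5632.673781 − -5453.457240·-134.374) / 18285.165372 = -41.780471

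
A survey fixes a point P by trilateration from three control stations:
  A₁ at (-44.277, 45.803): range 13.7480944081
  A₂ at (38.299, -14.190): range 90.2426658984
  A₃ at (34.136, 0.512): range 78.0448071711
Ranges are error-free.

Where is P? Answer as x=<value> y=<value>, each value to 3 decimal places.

eq1: (x + 44.277)² + (y − 45.803)² = 13.7480944081²
eq2: (x − 38.299)² + (y + 14.190)² = 90.2426658984²
eq3: (x − 34.136)² + (y − 0.512)² = 78.0448071711²
eq2−eq3, eq2−eq1 (x²,y² cancel):
  -8.326·x + 29.404·y = 1550.105961
  -165.152·x + 119.986·y = 10344.926686
det = -8.326·119.986 − 29.404·-165.152 = 3857.125972
x = (1550.105961·119.986 − 29.404·10344.926686) / 3857.125972 = -30.642300
y = (-8.326·10344.926686 − 1550.105961·-165.152) / 3857.125972 = 44.040885

x=-30.642 y=44.041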